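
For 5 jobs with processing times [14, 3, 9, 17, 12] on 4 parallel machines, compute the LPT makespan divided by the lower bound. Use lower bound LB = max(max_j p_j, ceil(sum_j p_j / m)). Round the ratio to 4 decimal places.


LPT order: [17, 14, 12, 9, 3]
Machine loads after assignment: [17, 14, 12, 12]
LPT makespan = 17
Lower bound = max(max_job, ceil(total/4)) = max(17, 14) = 17
Ratio = 17 / 17 = 1.0

1.0


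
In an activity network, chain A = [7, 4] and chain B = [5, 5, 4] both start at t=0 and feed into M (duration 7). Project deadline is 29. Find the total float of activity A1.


Forward pass: ES(A1) = sum of predecessors on chain A = 0
EF = ES + duration = 0 + 7 = 7
Backward pass: LF(M) = deadline = 29; LS(M) = 29 - 7 = 22
LF(A1) = LS(M) - sum(successors on chain A) = 22 - 4 = 18
LS = LF - duration = 18 - 7 = 11
Total float = LS - ES = 11 - 0 = 11

11


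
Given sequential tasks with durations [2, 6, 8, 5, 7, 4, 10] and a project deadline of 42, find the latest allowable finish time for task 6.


LF(activity 6) = deadline - sum of successor durations
Successors: activities 7 through 7 with durations [10]
Sum of successor durations = 10
LF = 42 - 10 = 32

32


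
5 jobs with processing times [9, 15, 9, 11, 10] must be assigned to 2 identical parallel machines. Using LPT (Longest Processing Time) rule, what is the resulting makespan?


Sort jobs in decreasing order (LPT): [15, 11, 10, 9, 9]
Assign each job to the least loaded machine:
  Machine 1: jobs [15, 9], load = 24
  Machine 2: jobs [11, 10, 9], load = 30
Makespan = max load = 30

30


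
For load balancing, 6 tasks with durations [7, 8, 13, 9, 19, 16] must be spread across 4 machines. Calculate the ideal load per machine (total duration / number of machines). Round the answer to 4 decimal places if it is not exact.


Total processing time = 7 + 8 + 13 + 9 + 19 + 16 = 72
Number of machines = 4
Ideal balanced load = 72 / 4 = 18.0

18.0


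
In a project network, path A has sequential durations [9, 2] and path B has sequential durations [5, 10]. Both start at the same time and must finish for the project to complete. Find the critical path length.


Path A total = 9 + 2 = 11
Path B total = 5 + 10 = 15
Critical path = longest path = max(11, 15) = 15

15


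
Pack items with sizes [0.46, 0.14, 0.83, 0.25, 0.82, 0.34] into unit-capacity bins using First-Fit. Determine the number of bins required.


Place items sequentially using First-Fit:
  Item 0.46 -> new Bin 1
  Item 0.14 -> Bin 1 (now 0.6)
  Item 0.83 -> new Bin 2
  Item 0.25 -> Bin 1 (now 0.85)
  Item 0.82 -> new Bin 3
  Item 0.34 -> new Bin 4
Total bins used = 4

4


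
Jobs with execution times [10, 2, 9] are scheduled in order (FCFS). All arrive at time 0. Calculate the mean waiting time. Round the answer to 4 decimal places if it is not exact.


FCFS order (as given): [10, 2, 9]
Waiting times:
  Job 1: wait = 0
  Job 2: wait = 10
  Job 3: wait = 12
Sum of waiting times = 22
Average waiting time = 22/3 = 7.3333

7.3333


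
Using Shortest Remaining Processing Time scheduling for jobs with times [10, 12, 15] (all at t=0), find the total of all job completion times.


Since all jobs arrive at t=0, SRPT equals SPT ordering.
SPT order: [10, 12, 15]
Completion times:
  Job 1: p=10, C=10
  Job 2: p=12, C=22
  Job 3: p=15, C=37
Total completion time = 10 + 22 + 37 = 69

69


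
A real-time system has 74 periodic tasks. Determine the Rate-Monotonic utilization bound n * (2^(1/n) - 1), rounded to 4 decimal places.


Compute 2^(1/74) = 1.0094108601
Subtract 1: 1.0094108601 - 1 = 0.0094108601
Multiply by n: 74 * 0.0094108601 = 0.6964036474
Round to 4 dp: 0.6964

0.6964


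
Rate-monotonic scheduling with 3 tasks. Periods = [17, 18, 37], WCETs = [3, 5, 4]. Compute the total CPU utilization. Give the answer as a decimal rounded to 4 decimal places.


Compute individual utilizations (exact fractions):
  Task 1: C/T = 3/17 (approx. 0.1765)
  Task 2: C/T = 5/18 (approx. 0.2778)
  Task 3: C/T = 4/37 (approx. 0.1081)
Total utilization U = 3/17 + 5/18 + 4/37 = 6367/11322
Rounded to 4 decimal places: U = 0.5624
RM (Liu & Layland) bound for 3 tasks = 0.779763; compare with U = 6367/11322 (approx. 0.562356)
U <= bound, so schedulable by RM sufficient condition.

0.5624


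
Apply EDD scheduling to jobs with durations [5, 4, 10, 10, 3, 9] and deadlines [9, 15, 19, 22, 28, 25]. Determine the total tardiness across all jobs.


Sort by due date (EDD order): [(5, 9), (4, 15), (10, 19), (10, 22), (9, 25), (3, 28)]
Compute completion times and tardiness:
  Job 1: p=5, d=9, C=5, tardiness=max(0,5-9)=0
  Job 2: p=4, d=15, C=9, tardiness=max(0,9-15)=0
  Job 3: p=10, d=19, C=19, tardiness=max(0,19-19)=0
  Job 4: p=10, d=22, C=29, tardiness=max(0,29-22)=7
  Job 5: p=9, d=25, C=38, tardiness=max(0,38-25)=13
  Job 6: p=3, d=28, C=41, tardiness=max(0,41-28)=13
Total tardiness = 33

33


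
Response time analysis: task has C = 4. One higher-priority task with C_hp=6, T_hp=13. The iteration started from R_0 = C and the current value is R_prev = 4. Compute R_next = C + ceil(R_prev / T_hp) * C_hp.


R_next = C + ceil(R_prev / T_hp) * C_hp
ceil(4 / 13) = ceil(0.3077) = 1
Interference = 1 * 6 = 6
R_next = 4 + 6 = 10

10


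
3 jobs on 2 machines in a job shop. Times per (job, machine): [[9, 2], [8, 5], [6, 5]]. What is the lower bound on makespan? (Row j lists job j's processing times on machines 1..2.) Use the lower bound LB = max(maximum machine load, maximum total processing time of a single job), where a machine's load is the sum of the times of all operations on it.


Machine loads:
  Machine 1: 9 + 8 + 6 = 23
  Machine 2: 2 + 5 + 5 = 12
Max machine load = 23
Job totals:
  Job 1: 11
  Job 2: 13
  Job 3: 11
Max job total = 13
Lower bound = max(23, 13) = 23

23


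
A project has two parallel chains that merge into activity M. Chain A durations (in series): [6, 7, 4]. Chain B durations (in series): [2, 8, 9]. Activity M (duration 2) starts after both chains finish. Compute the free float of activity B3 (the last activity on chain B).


ES(B3) = sum of predecessors on chain B = 10
EF(B3) = ES + duration = 10 + 9 = 19
Successor of B3 is M. ES(M) = max(sum(A), sum(B)) = max(17, 19) = 19
Free float = ES(successor) - EF(current) = 19 - 19 = 0

0


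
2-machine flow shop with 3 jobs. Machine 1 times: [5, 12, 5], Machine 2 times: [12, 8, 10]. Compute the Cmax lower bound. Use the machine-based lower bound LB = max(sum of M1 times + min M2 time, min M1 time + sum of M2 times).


LB1 = sum(M1 times) + min(M2 times) = 22 + 8 = 30
LB2 = min(M1 times) + sum(M2 times) = 5 + 30 = 35
Lower bound = max(LB1, LB2) = max(30, 35) = 35

35


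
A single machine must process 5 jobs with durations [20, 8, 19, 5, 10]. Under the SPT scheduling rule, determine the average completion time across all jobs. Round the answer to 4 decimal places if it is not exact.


Sort jobs by processing time (SPT order): [5, 8, 10, 19, 20]
Compute completion times sequentially:
  Job 1: processing = 5, completes at 5
  Job 2: processing = 8, completes at 13
  Job 3: processing = 10, completes at 23
  Job 4: processing = 19, completes at 42
  Job 5: processing = 20, completes at 62
Sum of completion times = 145
Average completion time = 145/5 = 29.0

29.0


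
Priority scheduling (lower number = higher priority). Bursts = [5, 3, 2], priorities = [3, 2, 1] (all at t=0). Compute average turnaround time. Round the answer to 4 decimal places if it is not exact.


Sort by priority (ascending = highest first):
Order: [(1, 2), (2, 3), (3, 5)]
Completion times:
  Priority 1, burst=2, C=2
  Priority 2, burst=3, C=5
  Priority 3, burst=5, C=10
Average turnaround = 17/3 = 5.6667

5.6667


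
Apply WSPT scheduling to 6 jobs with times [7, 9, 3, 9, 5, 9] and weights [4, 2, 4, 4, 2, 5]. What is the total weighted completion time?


Compute p/w ratios and sort ascending (WSPT): [(3, 4), (7, 4), (9, 5), (9, 4), (5, 2), (9, 2)]
Compute weighted completion times:
  Job (p=3,w=4): C=3, w*C=4*3=12
  Job (p=7,w=4): C=10, w*C=4*10=40
  Job (p=9,w=5): C=19, w*C=5*19=95
  Job (p=9,w=4): C=28, w*C=4*28=112
  Job (p=5,w=2): C=33, w*C=2*33=66
  Job (p=9,w=2): C=42, w*C=2*42=84
Total weighted completion time = 409

409


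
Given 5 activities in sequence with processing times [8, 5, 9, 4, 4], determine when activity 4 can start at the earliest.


Activity 4 starts after activities 1 through 3 complete.
Predecessor durations: [8, 5, 9]
ES = 8 + 5 + 9 = 22

22


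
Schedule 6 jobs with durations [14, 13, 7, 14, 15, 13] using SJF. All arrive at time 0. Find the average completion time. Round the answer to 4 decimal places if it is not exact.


SJF order (ascending): [7, 13, 13, 14, 14, 15]
Completion times:
  Job 1: burst=7, C=7
  Job 2: burst=13, C=20
  Job 3: burst=13, C=33
  Job 4: burst=14, C=47
  Job 5: burst=14, C=61
  Job 6: burst=15, C=76
Average completion = 244/6 = 40.6667

40.6667


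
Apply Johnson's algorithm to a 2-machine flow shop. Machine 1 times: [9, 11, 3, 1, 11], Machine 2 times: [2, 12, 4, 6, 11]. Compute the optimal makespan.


Apply Johnson's rule:
  Group 1 (a <= b): [(4, 1, 6), (3, 3, 4), (2, 11, 12), (5, 11, 11)]
  Group 2 (a > b): [(1, 9, 2)]
Optimal job order: [4, 3, 2, 5, 1]
Schedule:
  Job 4: M1 done at 1, M2 done at 7
  Job 3: M1 done at 4, M2 done at 11
  Job 2: M1 done at 15, M2 done at 27
  Job 5: M1 done at 26, M2 done at 38
  Job 1: M1 done at 35, M2 done at 40
Makespan = 40

40


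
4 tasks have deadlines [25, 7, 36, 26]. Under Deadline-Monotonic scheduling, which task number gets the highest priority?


Sort tasks by relative deadline (ascending):
  Task 2: deadline = 7
  Task 1: deadline = 25
  Task 4: deadline = 26
  Task 3: deadline = 36
Priority order (highest first): [2, 1, 4, 3]
Highest priority task = 2

2


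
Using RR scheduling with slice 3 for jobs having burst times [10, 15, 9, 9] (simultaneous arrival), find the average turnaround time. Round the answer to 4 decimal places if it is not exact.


Time quantum = 3
Execution trace:
  J1 runs 3 units, time = 3
  J2 runs 3 units, time = 6
  J3 runs 3 units, time = 9
  J4 runs 3 units, time = 12
  J1 runs 3 units, time = 15
  J2 runs 3 units, time = 18
  J3 runs 3 units, time = 21
  J4 runs 3 units, time = 24
  J1 runs 3 units, time = 27
  J2 runs 3 units, time = 30
  J3 runs 3 units, time = 33
  J4 runs 3 units, time = 36
  J1 runs 1 units, time = 37
  J2 runs 3 units, time = 40
  J2 runs 3 units, time = 43
Finish times: [37, 43, 33, 36]
Average turnaround = 149/4 = 37.25

37.25


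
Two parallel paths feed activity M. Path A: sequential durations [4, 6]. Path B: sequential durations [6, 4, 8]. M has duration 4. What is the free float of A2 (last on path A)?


ES(A2) = sum of predecessors on chain A = 4
EF(A2) = ES + duration = 4 + 6 = 10
Successor of A2 is M. ES(M) = max(sum(A), sum(B)) = max(10, 18) = 18
Free float = ES(successor) - EF(current) = 18 - 10 = 8

8


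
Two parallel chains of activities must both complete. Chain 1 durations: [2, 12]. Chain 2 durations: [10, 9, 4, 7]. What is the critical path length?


Path A total = 2 + 12 = 14
Path B total = 10 + 9 + 4 + 7 = 30
Critical path = longest path = max(14, 30) = 30

30


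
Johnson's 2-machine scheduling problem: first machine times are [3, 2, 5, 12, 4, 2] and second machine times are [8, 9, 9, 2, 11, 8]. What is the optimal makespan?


Apply Johnson's rule:
  Group 1 (a <= b): [(2, 2, 9), (6, 2, 8), (1, 3, 8), (5, 4, 11), (3, 5, 9)]
  Group 2 (a > b): [(4, 12, 2)]
Optimal job order: [2, 6, 1, 5, 3, 4]
Schedule:
  Job 2: M1 done at 2, M2 done at 11
  Job 6: M1 done at 4, M2 done at 19
  Job 1: M1 done at 7, M2 done at 27
  Job 5: M1 done at 11, M2 done at 38
  Job 3: M1 done at 16, M2 done at 47
  Job 4: M1 done at 28, M2 done at 49
Makespan = 49

49


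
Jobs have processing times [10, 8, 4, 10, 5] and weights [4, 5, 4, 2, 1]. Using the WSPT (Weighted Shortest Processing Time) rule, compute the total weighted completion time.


Compute p/w ratios and sort ascending (WSPT): [(4, 4), (8, 5), (10, 4), (10, 2), (5, 1)]
Compute weighted completion times:
  Job (p=4,w=4): C=4, w*C=4*4=16
  Job (p=8,w=5): C=12, w*C=5*12=60
  Job (p=10,w=4): C=22, w*C=4*22=88
  Job (p=10,w=2): C=32, w*C=2*32=64
  Job (p=5,w=1): C=37, w*C=1*37=37
Total weighted completion time = 265

265


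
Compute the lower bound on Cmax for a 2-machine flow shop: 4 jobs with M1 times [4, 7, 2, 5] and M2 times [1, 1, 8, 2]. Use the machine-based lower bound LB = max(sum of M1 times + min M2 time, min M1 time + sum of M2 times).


LB1 = sum(M1 times) + min(M2 times) = 18 + 1 = 19
LB2 = min(M1 times) + sum(M2 times) = 2 + 12 = 14
Lower bound = max(LB1, LB2) = max(19, 14) = 19

19


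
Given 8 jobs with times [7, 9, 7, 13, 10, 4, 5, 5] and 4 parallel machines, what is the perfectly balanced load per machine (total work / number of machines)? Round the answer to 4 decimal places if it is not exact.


Total processing time = 7 + 9 + 7 + 13 + 10 + 4 + 5 + 5 = 60
Number of machines = 4
Ideal balanced load = 60 / 4 = 15.0

15.0


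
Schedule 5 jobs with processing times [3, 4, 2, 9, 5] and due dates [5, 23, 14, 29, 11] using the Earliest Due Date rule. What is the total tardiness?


Sort by due date (EDD order): [(3, 5), (5, 11), (2, 14), (4, 23), (9, 29)]
Compute completion times and tardiness:
  Job 1: p=3, d=5, C=3, tardiness=max(0,3-5)=0
  Job 2: p=5, d=11, C=8, tardiness=max(0,8-11)=0
  Job 3: p=2, d=14, C=10, tardiness=max(0,10-14)=0
  Job 4: p=4, d=23, C=14, tardiness=max(0,14-23)=0
  Job 5: p=9, d=29, C=23, tardiness=max(0,23-29)=0
Total tardiness = 0

0


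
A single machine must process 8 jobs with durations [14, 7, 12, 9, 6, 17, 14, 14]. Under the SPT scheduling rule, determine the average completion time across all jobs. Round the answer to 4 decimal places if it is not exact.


Sort jobs by processing time (SPT order): [6, 7, 9, 12, 14, 14, 14, 17]
Compute completion times sequentially:
  Job 1: processing = 6, completes at 6
  Job 2: processing = 7, completes at 13
  Job 3: processing = 9, completes at 22
  Job 4: processing = 12, completes at 34
  Job 5: processing = 14, completes at 48
  Job 6: processing = 14, completes at 62
  Job 7: processing = 14, completes at 76
  Job 8: processing = 17, completes at 93
Sum of completion times = 354
Average completion time = 354/8 = 44.25

44.25


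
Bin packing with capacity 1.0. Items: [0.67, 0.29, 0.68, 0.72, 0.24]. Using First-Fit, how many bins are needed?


Place items sequentially using First-Fit:
  Item 0.67 -> new Bin 1
  Item 0.29 -> Bin 1 (now 0.96)
  Item 0.68 -> new Bin 2
  Item 0.72 -> new Bin 3
  Item 0.24 -> Bin 2 (now 0.92)
Total bins used = 3

3


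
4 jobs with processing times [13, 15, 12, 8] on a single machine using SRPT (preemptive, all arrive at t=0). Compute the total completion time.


Since all jobs arrive at t=0, SRPT equals SPT ordering.
SPT order: [8, 12, 13, 15]
Completion times:
  Job 1: p=8, C=8
  Job 2: p=12, C=20
  Job 3: p=13, C=33
  Job 4: p=15, C=48
Total completion time = 8 + 20 + 33 + 48 = 109

109


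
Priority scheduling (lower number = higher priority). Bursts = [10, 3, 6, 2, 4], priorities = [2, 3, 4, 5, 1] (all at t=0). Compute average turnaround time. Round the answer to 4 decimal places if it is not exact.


Sort by priority (ascending = highest first):
Order: [(1, 4), (2, 10), (3, 3), (4, 6), (5, 2)]
Completion times:
  Priority 1, burst=4, C=4
  Priority 2, burst=10, C=14
  Priority 3, burst=3, C=17
  Priority 4, burst=6, C=23
  Priority 5, burst=2, C=25
Average turnaround = 83/5 = 16.6

16.6


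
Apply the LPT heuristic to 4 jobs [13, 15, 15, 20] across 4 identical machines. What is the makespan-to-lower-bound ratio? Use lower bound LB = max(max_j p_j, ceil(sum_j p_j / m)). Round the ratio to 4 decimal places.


LPT order: [20, 15, 15, 13]
Machine loads after assignment: [20, 15, 15, 13]
LPT makespan = 20
Lower bound = max(max_job, ceil(total/4)) = max(20, 16) = 20
Ratio = 20 / 20 = 1.0

1.0


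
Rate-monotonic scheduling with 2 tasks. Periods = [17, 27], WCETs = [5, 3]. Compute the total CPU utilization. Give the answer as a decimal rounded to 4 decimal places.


Compute individual utilizations (exact fractions):
  Task 1: C/T = 5/17 (approx. 0.2941)
  Task 2: C/T = 3/27 = 1/9 (approx. 0.1111)
Total utilization U = 5/17 + 1/9 = 62/153
Rounded to 4 decimal places: U = 0.4052
RM (Liu & Layland) bound for 2 tasks = 0.828427; compare with U = 62/153 (approx. 0.405229)
U <= bound, so schedulable by RM sufficient condition.

0.4052


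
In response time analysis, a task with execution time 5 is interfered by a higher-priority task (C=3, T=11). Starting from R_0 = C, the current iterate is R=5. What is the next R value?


R_next = C + ceil(R_prev / T_hp) * C_hp
ceil(5 / 11) = ceil(0.4545) = 1
Interference = 1 * 3 = 3
R_next = 5 + 3 = 8

8


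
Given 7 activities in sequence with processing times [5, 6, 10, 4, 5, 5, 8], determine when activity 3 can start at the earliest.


Activity 3 starts after activities 1 through 2 complete.
Predecessor durations: [5, 6]
ES = 5 + 6 = 11

11


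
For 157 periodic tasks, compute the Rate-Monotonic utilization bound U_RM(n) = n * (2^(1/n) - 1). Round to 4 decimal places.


Compute 2^(1/157) = 1.0044247104
Subtract 1: 1.0044247104 - 1 = 0.0044247104
Multiply by n: 157 * 0.0044247104 = 0.6946795328
Round to 4 dp: 0.6947

0.6947


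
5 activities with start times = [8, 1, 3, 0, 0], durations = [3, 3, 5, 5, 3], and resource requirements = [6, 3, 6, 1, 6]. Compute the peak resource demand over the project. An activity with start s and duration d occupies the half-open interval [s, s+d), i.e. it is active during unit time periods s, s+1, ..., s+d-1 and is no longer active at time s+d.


Each activity i is active on [start_i, start_i + duration_i).
Compute total resource usage per time slot:
  t=0: active resources = [1, 6], total = 7
  t=1: active resources = [3, 1, 6], total = 10
  t=2: active resources = [3, 1, 6], total = 10
  t=3: active resources = [3, 6, 1], total = 10
  t=4: active resources = [6, 1], total = 7
  t=5: active resources = [6], total = 6
  t=6: active resources = [6], total = 6
  t=7: active resources = [6], total = 6
  t=8: active resources = [6], total = 6
  t=9: active resources = [6], total = 6
  t=10: active resources = [6], total = 6
Peak resource demand = 10

10


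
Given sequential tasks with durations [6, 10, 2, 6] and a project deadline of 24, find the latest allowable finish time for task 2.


LF(activity 2) = deadline - sum of successor durations
Successors: activities 3 through 4 with durations [2, 6]
Sum of successor durations = 8
LF = 24 - 8 = 16

16


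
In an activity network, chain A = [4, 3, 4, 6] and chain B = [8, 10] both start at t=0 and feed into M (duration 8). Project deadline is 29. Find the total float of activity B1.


Forward pass: ES(B1) = sum of predecessors on chain B = 0
EF = ES + duration = 0 + 8 = 8
Backward pass: LF(M) = deadline = 29; LS(M) = 29 - 8 = 21
LF(B1) = LS(M) - sum(successors on chain B) = 21 - 10 = 11
LS = LF - duration = 11 - 8 = 3
Total float = LS - ES = 3 - 0 = 3

3


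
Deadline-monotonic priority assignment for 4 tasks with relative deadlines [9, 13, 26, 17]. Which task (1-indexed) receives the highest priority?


Sort tasks by relative deadline (ascending):
  Task 1: deadline = 9
  Task 2: deadline = 13
  Task 4: deadline = 17
  Task 3: deadline = 26
Priority order (highest first): [1, 2, 4, 3]
Highest priority task = 1

1


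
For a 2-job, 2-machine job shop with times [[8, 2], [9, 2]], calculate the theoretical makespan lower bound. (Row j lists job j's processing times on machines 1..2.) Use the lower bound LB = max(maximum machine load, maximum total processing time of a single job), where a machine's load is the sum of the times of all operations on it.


Machine loads:
  Machine 1: 8 + 9 = 17
  Machine 2: 2 + 2 = 4
Max machine load = 17
Job totals:
  Job 1: 10
  Job 2: 11
Max job total = 11
Lower bound = max(17, 11) = 17

17


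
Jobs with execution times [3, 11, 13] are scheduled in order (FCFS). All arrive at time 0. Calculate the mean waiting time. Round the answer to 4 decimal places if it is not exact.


FCFS order (as given): [3, 11, 13]
Waiting times:
  Job 1: wait = 0
  Job 2: wait = 3
  Job 3: wait = 14
Sum of waiting times = 17
Average waiting time = 17/3 = 5.6667

5.6667


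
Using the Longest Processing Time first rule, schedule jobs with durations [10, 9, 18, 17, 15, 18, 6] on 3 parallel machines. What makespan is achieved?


Sort jobs in decreasing order (LPT): [18, 18, 17, 15, 10, 9, 6]
Assign each job to the least loaded machine:
  Machine 1: jobs [18, 10], load = 28
  Machine 2: jobs [18, 9, 6], load = 33
  Machine 3: jobs [17, 15], load = 32
Makespan = max load = 33

33


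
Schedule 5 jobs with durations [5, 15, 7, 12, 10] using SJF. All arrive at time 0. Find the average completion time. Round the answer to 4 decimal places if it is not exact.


SJF order (ascending): [5, 7, 10, 12, 15]
Completion times:
  Job 1: burst=5, C=5
  Job 2: burst=7, C=12
  Job 3: burst=10, C=22
  Job 4: burst=12, C=34
  Job 5: burst=15, C=49
Average completion = 122/5 = 24.4

24.4


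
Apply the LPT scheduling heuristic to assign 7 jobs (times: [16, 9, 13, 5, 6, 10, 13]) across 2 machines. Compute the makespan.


Sort jobs in decreasing order (LPT): [16, 13, 13, 10, 9, 6, 5]
Assign each job to the least loaded machine:
  Machine 1: jobs [16, 10, 9], load = 35
  Machine 2: jobs [13, 13, 6, 5], load = 37
Makespan = max load = 37

37


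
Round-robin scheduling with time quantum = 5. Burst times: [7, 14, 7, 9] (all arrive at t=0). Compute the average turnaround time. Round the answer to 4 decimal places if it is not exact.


Time quantum = 5
Execution trace:
  J1 runs 5 units, time = 5
  J2 runs 5 units, time = 10
  J3 runs 5 units, time = 15
  J4 runs 5 units, time = 20
  J1 runs 2 units, time = 22
  J2 runs 5 units, time = 27
  J3 runs 2 units, time = 29
  J4 runs 4 units, time = 33
  J2 runs 4 units, time = 37
Finish times: [22, 37, 29, 33]
Average turnaround = 121/4 = 30.25

30.25


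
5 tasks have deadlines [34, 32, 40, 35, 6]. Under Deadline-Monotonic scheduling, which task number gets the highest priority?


Sort tasks by relative deadline (ascending):
  Task 5: deadline = 6
  Task 2: deadline = 32
  Task 1: deadline = 34
  Task 4: deadline = 35
  Task 3: deadline = 40
Priority order (highest first): [5, 2, 1, 4, 3]
Highest priority task = 5

5


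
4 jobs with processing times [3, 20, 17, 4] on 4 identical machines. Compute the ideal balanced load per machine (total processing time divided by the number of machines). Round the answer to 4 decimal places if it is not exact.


Total processing time = 3 + 20 + 17 + 4 = 44
Number of machines = 4
Ideal balanced load = 44 / 4 = 11.0

11.0


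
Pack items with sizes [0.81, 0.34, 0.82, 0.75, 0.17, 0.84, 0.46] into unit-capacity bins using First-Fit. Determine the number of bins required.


Place items sequentially using First-Fit:
  Item 0.81 -> new Bin 1
  Item 0.34 -> new Bin 2
  Item 0.82 -> new Bin 3
  Item 0.75 -> new Bin 4
  Item 0.17 -> Bin 1 (now 0.98)
  Item 0.84 -> new Bin 5
  Item 0.46 -> Bin 2 (now 0.8)
Total bins used = 5

5


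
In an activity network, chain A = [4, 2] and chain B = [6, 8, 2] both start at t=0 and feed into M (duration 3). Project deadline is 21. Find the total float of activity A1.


Forward pass: ES(A1) = sum of predecessors on chain A = 0
EF = ES + duration = 0 + 4 = 4
Backward pass: LF(M) = deadline = 21; LS(M) = 21 - 3 = 18
LF(A1) = LS(M) - sum(successors on chain A) = 18 - 2 = 16
LS = LF - duration = 16 - 4 = 12
Total float = LS - ES = 12 - 0 = 12

12


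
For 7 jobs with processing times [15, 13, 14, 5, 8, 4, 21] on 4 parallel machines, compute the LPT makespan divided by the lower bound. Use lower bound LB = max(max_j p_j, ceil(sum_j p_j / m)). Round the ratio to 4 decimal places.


LPT order: [21, 15, 14, 13, 8, 5, 4]
Machine loads after assignment: [21, 19, 19, 21]
LPT makespan = 21
Lower bound = max(max_job, ceil(total/4)) = max(21, 20) = 21
Ratio = 21 / 21 = 1.0

1.0


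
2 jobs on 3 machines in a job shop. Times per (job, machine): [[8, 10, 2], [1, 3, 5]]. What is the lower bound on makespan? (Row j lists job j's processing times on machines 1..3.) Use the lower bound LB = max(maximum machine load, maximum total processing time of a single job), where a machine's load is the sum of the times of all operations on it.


Machine loads:
  Machine 1: 8 + 1 = 9
  Machine 2: 10 + 3 = 13
  Machine 3: 2 + 5 = 7
Max machine load = 13
Job totals:
  Job 1: 20
  Job 2: 9
Max job total = 20
Lower bound = max(13, 20) = 20

20


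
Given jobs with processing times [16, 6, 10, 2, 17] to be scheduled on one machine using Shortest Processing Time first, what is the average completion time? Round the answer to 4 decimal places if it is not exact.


Sort jobs by processing time (SPT order): [2, 6, 10, 16, 17]
Compute completion times sequentially:
  Job 1: processing = 2, completes at 2
  Job 2: processing = 6, completes at 8
  Job 3: processing = 10, completes at 18
  Job 4: processing = 16, completes at 34
  Job 5: processing = 17, completes at 51
Sum of completion times = 113
Average completion time = 113/5 = 22.6

22.6


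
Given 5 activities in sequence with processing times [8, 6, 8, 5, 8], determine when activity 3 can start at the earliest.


Activity 3 starts after activities 1 through 2 complete.
Predecessor durations: [8, 6]
ES = 8 + 6 = 14

14


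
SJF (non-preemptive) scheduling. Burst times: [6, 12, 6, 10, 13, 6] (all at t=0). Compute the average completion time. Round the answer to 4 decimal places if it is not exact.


SJF order (ascending): [6, 6, 6, 10, 12, 13]
Completion times:
  Job 1: burst=6, C=6
  Job 2: burst=6, C=12
  Job 3: burst=6, C=18
  Job 4: burst=10, C=28
  Job 5: burst=12, C=40
  Job 6: burst=13, C=53
Average completion = 157/6 = 26.1667

26.1667


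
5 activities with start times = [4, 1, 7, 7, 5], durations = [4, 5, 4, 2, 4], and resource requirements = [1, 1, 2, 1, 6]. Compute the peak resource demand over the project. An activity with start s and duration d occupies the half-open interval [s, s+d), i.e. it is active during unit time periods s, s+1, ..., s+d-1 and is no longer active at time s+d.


Each activity i is active on [start_i, start_i + duration_i).
Compute total resource usage per time slot:
  t=0: active resources = [], total = 0
  t=1: active resources = [1], total = 1
  t=2: active resources = [1], total = 1
  t=3: active resources = [1], total = 1
  t=4: active resources = [1, 1], total = 2
  t=5: active resources = [1, 1, 6], total = 8
  t=6: active resources = [1, 6], total = 7
  t=7: active resources = [1, 2, 1, 6], total = 10
  t=8: active resources = [2, 1, 6], total = 9
  t=9: active resources = [2], total = 2
  t=10: active resources = [2], total = 2
Peak resource demand = 10

10


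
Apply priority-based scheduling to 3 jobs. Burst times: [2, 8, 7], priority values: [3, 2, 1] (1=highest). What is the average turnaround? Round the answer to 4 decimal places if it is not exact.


Sort by priority (ascending = highest first):
Order: [(1, 7), (2, 8), (3, 2)]
Completion times:
  Priority 1, burst=7, C=7
  Priority 2, burst=8, C=15
  Priority 3, burst=2, C=17
Average turnaround = 39/3 = 13.0

13.0


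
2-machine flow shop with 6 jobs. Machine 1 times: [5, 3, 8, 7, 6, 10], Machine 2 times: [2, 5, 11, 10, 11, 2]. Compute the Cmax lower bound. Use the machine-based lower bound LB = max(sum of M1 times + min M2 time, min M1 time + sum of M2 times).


LB1 = sum(M1 times) + min(M2 times) = 39 + 2 = 41
LB2 = min(M1 times) + sum(M2 times) = 3 + 41 = 44
Lower bound = max(LB1, LB2) = max(41, 44) = 44

44


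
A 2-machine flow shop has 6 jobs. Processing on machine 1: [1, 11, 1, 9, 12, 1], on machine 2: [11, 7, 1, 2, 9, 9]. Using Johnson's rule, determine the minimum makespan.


Apply Johnson's rule:
  Group 1 (a <= b): [(1, 1, 11), (3, 1, 1), (6, 1, 9)]
  Group 2 (a > b): [(5, 12, 9), (2, 11, 7), (4, 9, 2)]
Optimal job order: [1, 3, 6, 5, 2, 4]
Schedule:
  Job 1: M1 done at 1, M2 done at 12
  Job 3: M1 done at 2, M2 done at 13
  Job 6: M1 done at 3, M2 done at 22
  Job 5: M1 done at 15, M2 done at 31
  Job 2: M1 done at 26, M2 done at 38
  Job 4: M1 done at 35, M2 done at 40
Makespan = 40

40


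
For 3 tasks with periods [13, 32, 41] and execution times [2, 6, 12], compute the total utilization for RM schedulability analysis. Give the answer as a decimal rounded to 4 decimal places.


Compute individual utilizations (exact fractions):
  Task 1: C/T = 2/13 (approx. 0.1538)
  Task 2: C/T = 6/32 = 3/16 (approx. 0.1875)
  Task 3: C/T = 12/41 (approx. 0.2927)
Total utilization U = 2/13 + 3/16 + 12/41 = 5407/8528
Rounded to 4 decimal places: U = 0.6340
RM (Liu & Layland) bound for 3 tasks = 0.779763; compare with U = 5407/8528 (approx. 0.634029)
U <= bound, so schedulable by RM sufficient condition.

0.6340


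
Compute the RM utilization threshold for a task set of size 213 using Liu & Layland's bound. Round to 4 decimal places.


Compute 2^(1/213) = 1.0032595128
Subtract 1: 1.0032595128 - 1 = 0.0032595128
Multiply by n: 213 * 0.0032595128 = 0.6942762264
Round to 4 dp: 0.6943

0.6943


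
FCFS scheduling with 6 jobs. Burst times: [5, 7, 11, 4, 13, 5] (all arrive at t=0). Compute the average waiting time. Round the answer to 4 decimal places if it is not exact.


FCFS order (as given): [5, 7, 11, 4, 13, 5]
Waiting times:
  Job 1: wait = 0
  Job 2: wait = 5
  Job 3: wait = 12
  Job 4: wait = 23
  Job 5: wait = 27
  Job 6: wait = 40
Sum of waiting times = 107
Average waiting time = 107/6 = 17.8333

17.8333


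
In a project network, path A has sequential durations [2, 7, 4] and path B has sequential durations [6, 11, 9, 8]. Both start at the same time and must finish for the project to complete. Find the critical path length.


Path A total = 2 + 7 + 4 = 13
Path B total = 6 + 11 + 9 + 8 = 34
Critical path = longest path = max(13, 34) = 34

34


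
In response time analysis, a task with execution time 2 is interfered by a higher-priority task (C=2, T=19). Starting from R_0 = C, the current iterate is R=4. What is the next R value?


R_next = C + ceil(R_prev / T_hp) * C_hp
ceil(4 / 19) = ceil(0.2105) = 1
Interference = 1 * 2 = 2
R_next = 2 + 2 = 4
R_next = R_prev, so the iteration has converged (response time = 4).

4


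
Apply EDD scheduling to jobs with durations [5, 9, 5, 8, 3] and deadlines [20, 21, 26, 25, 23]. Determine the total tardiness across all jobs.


Sort by due date (EDD order): [(5, 20), (9, 21), (3, 23), (8, 25), (5, 26)]
Compute completion times and tardiness:
  Job 1: p=5, d=20, C=5, tardiness=max(0,5-20)=0
  Job 2: p=9, d=21, C=14, tardiness=max(0,14-21)=0
  Job 3: p=3, d=23, C=17, tardiness=max(0,17-23)=0
  Job 4: p=8, d=25, C=25, tardiness=max(0,25-25)=0
  Job 5: p=5, d=26, C=30, tardiness=max(0,30-26)=4
Total tardiness = 4

4


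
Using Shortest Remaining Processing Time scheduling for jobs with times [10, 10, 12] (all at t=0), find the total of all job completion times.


Since all jobs arrive at t=0, SRPT equals SPT ordering.
SPT order: [10, 10, 12]
Completion times:
  Job 1: p=10, C=10
  Job 2: p=10, C=20
  Job 3: p=12, C=32
Total completion time = 10 + 20 + 32 = 62

62


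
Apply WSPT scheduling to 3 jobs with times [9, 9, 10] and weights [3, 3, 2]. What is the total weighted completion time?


Compute p/w ratios and sort ascending (WSPT): [(9, 3), (9, 3), (10, 2)]
Compute weighted completion times:
  Job (p=9,w=3): C=9, w*C=3*9=27
  Job (p=9,w=3): C=18, w*C=3*18=54
  Job (p=10,w=2): C=28, w*C=2*28=56
Total weighted completion time = 137

137


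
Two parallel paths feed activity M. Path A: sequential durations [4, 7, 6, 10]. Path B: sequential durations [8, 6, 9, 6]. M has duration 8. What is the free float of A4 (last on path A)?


ES(A4) = sum of predecessors on chain A = 17
EF(A4) = ES + duration = 17 + 10 = 27
Successor of A4 is M. ES(M) = max(sum(A), sum(B)) = max(27, 29) = 29
Free float = ES(successor) - EF(current) = 29 - 27 = 2

2


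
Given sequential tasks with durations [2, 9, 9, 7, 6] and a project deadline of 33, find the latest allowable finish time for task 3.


LF(activity 3) = deadline - sum of successor durations
Successors: activities 4 through 5 with durations [7, 6]
Sum of successor durations = 13
LF = 33 - 13 = 20

20


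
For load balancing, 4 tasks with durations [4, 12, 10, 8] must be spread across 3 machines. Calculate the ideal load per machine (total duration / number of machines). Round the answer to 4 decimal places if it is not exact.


Total processing time = 4 + 12 + 10 + 8 = 34
Number of machines = 3
Ideal balanced load = 34 / 3 = 11.3333

11.3333


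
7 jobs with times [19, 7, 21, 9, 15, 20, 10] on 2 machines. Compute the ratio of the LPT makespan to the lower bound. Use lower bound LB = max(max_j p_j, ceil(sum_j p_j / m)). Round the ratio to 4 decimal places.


LPT order: [21, 20, 19, 15, 10, 9, 7]
Machine loads after assignment: [53, 48]
LPT makespan = 53
Lower bound = max(max_job, ceil(total/2)) = max(21, 51) = 51
Ratio = 53 / 51 = 1.0392

1.0392


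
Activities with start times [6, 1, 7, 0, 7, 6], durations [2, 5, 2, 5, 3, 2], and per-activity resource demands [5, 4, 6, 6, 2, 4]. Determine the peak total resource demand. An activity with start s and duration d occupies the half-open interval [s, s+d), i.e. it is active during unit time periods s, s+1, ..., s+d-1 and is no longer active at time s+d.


Each activity i is active on [start_i, start_i + duration_i).
Compute total resource usage per time slot:
  t=0: active resources = [6], total = 6
  t=1: active resources = [4, 6], total = 10
  t=2: active resources = [4, 6], total = 10
  t=3: active resources = [4, 6], total = 10
  t=4: active resources = [4, 6], total = 10
  t=5: active resources = [4], total = 4
  t=6: active resources = [5, 4], total = 9
  t=7: active resources = [5, 6, 2, 4], total = 17
  t=8: active resources = [6, 2], total = 8
  t=9: active resources = [2], total = 2
Peak resource demand = 17

17


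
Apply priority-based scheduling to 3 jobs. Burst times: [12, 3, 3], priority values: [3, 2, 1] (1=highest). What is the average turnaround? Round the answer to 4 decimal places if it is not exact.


Sort by priority (ascending = highest first):
Order: [(1, 3), (2, 3), (3, 12)]
Completion times:
  Priority 1, burst=3, C=3
  Priority 2, burst=3, C=6
  Priority 3, burst=12, C=18
Average turnaround = 27/3 = 9.0

9.0


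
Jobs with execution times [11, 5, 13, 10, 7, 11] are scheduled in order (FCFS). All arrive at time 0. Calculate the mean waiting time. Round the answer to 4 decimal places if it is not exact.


FCFS order (as given): [11, 5, 13, 10, 7, 11]
Waiting times:
  Job 1: wait = 0
  Job 2: wait = 11
  Job 3: wait = 16
  Job 4: wait = 29
  Job 5: wait = 39
  Job 6: wait = 46
Sum of waiting times = 141
Average waiting time = 141/6 = 23.5

23.5


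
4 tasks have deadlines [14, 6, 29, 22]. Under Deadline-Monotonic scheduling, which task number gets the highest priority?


Sort tasks by relative deadline (ascending):
  Task 2: deadline = 6
  Task 1: deadline = 14
  Task 4: deadline = 22
  Task 3: deadline = 29
Priority order (highest first): [2, 1, 4, 3]
Highest priority task = 2

2


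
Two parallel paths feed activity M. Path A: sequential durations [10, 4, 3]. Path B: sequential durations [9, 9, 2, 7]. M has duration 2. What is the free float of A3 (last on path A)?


ES(A3) = sum of predecessors on chain A = 14
EF(A3) = ES + duration = 14 + 3 = 17
Successor of A3 is M. ES(M) = max(sum(A), sum(B)) = max(17, 27) = 27
Free float = ES(successor) - EF(current) = 27 - 17 = 10

10


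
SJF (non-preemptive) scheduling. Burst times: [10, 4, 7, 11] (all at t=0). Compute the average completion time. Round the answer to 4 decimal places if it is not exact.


SJF order (ascending): [4, 7, 10, 11]
Completion times:
  Job 1: burst=4, C=4
  Job 2: burst=7, C=11
  Job 3: burst=10, C=21
  Job 4: burst=11, C=32
Average completion = 68/4 = 17.0

17.0


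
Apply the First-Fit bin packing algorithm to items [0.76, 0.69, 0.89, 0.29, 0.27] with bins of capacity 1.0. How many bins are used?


Place items sequentially using First-Fit:
  Item 0.76 -> new Bin 1
  Item 0.69 -> new Bin 2
  Item 0.89 -> new Bin 3
  Item 0.29 -> Bin 2 (now 0.98)
  Item 0.27 -> new Bin 4
Total bins used = 4

4


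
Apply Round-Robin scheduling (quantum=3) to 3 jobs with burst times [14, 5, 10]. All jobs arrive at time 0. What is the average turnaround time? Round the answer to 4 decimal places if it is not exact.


Time quantum = 3
Execution trace:
  J1 runs 3 units, time = 3
  J2 runs 3 units, time = 6
  J3 runs 3 units, time = 9
  J1 runs 3 units, time = 12
  J2 runs 2 units, time = 14
  J3 runs 3 units, time = 17
  J1 runs 3 units, time = 20
  J3 runs 3 units, time = 23
  J1 runs 3 units, time = 26
  J3 runs 1 units, time = 27
  J1 runs 2 units, time = 29
Finish times: [29, 14, 27]
Average turnaround = 70/3 = 23.3333

23.3333


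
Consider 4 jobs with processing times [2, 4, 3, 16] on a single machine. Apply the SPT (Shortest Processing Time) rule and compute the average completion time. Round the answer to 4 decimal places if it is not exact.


Sort jobs by processing time (SPT order): [2, 3, 4, 16]
Compute completion times sequentially:
  Job 1: processing = 2, completes at 2
  Job 2: processing = 3, completes at 5
  Job 3: processing = 4, completes at 9
  Job 4: processing = 16, completes at 25
Sum of completion times = 41
Average completion time = 41/4 = 10.25

10.25


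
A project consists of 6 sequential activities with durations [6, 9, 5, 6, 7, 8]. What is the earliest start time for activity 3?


Activity 3 starts after activities 1 through 2 complete.
Predecessor durations: [6, 9]
ES = 6 + 9 = 15

15


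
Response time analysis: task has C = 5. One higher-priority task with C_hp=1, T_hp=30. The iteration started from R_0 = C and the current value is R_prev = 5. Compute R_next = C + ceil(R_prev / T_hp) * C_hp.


R_next = C + ceil(R_prev / T_hp) * C_hp
ceil(5 / 30) = ceil(0.1667) = 1
Interference = 1 * 1 = 1
R_next = 5 + 1 = 6

6


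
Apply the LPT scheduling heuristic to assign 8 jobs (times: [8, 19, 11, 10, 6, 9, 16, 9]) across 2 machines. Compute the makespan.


Sort jobs in decreasing order (LPT): [19, 16, 11, 10, 9, 9, 8, 6]
Assign each job to the least loaded machine:
  Machine 1: jobs [19, 10, 9, 6], load = 44
  Machine 2: jobs [16, 11, 9, 8], load = 44
Makespan = max load = 44

44


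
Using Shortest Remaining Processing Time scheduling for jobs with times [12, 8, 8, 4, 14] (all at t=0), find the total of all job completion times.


Since all jobs arrive at t=0, SRPT equals SPT ordering.
SPT order: [4, 8, 8, 12, 14]
Completion times:
  Job 1: p=4, C=4
  Job 2: p=8, C=12
  Job 3: p=8, C=20
  Job 4: p=12, C=32
  Job 5: p=14, C=46
Total completion time = 4 + 12 + 20 + 32 + 46 = 114

114


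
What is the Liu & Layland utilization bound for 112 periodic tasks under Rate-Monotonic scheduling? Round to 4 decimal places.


Compute 2^(1/112) = 1.0062080044
Subtract 1: 1.0062080044 - 1 = 0.0062080044
Multiply by n: 112 * 0.0062080044 = 0.6952964928
Round to 4 dp: 0.6953

0.6953


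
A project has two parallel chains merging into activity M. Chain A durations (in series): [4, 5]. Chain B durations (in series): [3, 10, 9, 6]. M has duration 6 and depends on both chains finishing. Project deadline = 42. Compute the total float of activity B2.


Forward pass: ES(B2) = sum of predecessors on chain B = 3
EF = ES + duration = 3 + 10 = 13
Backward pass: LF(M) = deadline = 42; LS(M) = 42 - 6 = 36
LF(B2) = LS(M) - sum(successors on chain B) = 36 - 15 = 21
LS = LF - duration = 21 - 10 = 11
Total float = LS - ES = 11 - 3 = 8

8


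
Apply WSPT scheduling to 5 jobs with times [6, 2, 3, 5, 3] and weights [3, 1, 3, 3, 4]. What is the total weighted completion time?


Compute p/w ratios and sort ascending (WSPT): [(3, 4), (3, 3), (5, 3), (6, 3), (2, 1)]
Compute weighted completion times:
  Job (p=3,w=4): C=3, w*C=4*3=12
  Job (p=3,w=3): C=6, w*C=3*6=18
  Job (p=5,w=3): C=11, w*C=3*11=33
  Job (p=6,w=3): C=17, w*C=3*17=51
  Job (p=2,w=1): C=19, w*C=1*19=19
Total weighted completion time = 133

133
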